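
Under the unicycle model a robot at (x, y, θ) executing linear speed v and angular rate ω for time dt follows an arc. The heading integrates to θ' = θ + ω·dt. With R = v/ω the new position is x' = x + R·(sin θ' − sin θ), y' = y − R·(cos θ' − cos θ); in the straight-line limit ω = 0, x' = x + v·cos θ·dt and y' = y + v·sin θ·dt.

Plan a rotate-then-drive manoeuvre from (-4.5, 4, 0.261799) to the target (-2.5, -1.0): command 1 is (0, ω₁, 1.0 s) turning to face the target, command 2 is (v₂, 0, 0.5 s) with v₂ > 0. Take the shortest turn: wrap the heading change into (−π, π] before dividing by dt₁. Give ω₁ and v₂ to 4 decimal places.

heading to target = atan2(-1−4, -2.5−-4.5) = -1.1903
Δθ = wrap(-1.1903 − 0.2618) = -1.4521; ω₁ = Δθ/dt₁ = -1.4521
distance = √((-2.5−-4.5)² + (-1−4)²) = 5.3852; v₂ = distance/dt₂ = 10.7703

ω₁ = -1.4521, v₂ = 10.7703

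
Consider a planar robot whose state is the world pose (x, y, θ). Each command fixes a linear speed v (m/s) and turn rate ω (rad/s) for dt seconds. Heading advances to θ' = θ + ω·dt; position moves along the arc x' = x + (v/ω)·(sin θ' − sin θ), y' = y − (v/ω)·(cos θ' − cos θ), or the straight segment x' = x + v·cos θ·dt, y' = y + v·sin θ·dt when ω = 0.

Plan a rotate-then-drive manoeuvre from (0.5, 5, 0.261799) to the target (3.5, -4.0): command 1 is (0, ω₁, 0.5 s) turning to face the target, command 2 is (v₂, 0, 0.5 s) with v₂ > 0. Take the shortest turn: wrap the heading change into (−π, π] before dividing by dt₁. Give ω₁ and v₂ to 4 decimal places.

heading to target = atan2(-4−5, 3.5−0.5) = -1.2490
Δθ = wrap(-1.2490 − 0.2618) = -1.5108; ω₁ = Δθ/dt₁ = -3.0217
distance = √((3.5−0.5)² + (-4−5)²) = 9.4868; v₂ = distance/dt₂ = 18.9737

ω₁ = -3.0217, v₂ = 18.9737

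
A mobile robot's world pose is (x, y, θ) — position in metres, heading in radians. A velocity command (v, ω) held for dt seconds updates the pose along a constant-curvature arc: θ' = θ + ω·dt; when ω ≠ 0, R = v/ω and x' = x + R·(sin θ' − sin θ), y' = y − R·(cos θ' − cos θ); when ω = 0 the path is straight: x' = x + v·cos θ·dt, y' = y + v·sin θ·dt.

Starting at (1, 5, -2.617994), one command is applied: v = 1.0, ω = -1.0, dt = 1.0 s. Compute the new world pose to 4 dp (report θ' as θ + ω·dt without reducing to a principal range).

θ' = -2.6180 + -1.0·1.0 = -3.6180
R = v/ω = 1.0/-1.0 = -1.0000
x' = 1 + -1.0000·(sin -3.6180 − sin -2.6180) = 0.0414
y' = 5 − -1.0000·(cos -3.6180 − cos -2.6180) = 4.9774

(0.0414, 4.9774, -3.6180)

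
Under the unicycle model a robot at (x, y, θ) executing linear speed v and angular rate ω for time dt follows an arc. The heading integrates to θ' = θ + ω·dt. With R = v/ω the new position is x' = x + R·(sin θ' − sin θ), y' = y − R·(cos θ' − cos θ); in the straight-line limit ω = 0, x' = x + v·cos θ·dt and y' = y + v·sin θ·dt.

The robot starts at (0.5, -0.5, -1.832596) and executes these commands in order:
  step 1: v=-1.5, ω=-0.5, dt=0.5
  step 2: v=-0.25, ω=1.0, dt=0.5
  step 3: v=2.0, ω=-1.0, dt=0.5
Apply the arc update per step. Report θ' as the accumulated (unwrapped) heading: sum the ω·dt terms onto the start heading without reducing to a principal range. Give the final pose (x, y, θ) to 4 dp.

(0.5581, -0.6436, -2.0826)

step 1: θ'=-2.0826 (R=3.0000) → pose (0.7822, 0.1928, -2.0826)
step 2: θ'=-1.5826 (R=-0.2500) → pose (0.8142, 0.3123, -1.5826)
step 3: θ'=-2.0826 (R=-2.0000) → pose (0.5581, -0.6436, -2.0826)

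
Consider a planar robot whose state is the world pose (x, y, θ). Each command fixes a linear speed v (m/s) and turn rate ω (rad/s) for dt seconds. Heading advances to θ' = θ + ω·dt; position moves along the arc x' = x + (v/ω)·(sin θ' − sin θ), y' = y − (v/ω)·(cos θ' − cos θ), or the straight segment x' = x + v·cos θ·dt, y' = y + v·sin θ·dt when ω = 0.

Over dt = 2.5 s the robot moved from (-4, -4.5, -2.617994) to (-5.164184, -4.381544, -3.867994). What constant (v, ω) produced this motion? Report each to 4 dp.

v = 0.5000, ω = -0.5000

Δθ = -3.867994 − -2.617994 = -1.250000
ω = Δθ/dt = -1.250000/2.5 = -0.5000
R = Δx/(sin θ' − sin θ) = -1.0000
v = R·ω = -1.0000·-0.5000 = 0.5000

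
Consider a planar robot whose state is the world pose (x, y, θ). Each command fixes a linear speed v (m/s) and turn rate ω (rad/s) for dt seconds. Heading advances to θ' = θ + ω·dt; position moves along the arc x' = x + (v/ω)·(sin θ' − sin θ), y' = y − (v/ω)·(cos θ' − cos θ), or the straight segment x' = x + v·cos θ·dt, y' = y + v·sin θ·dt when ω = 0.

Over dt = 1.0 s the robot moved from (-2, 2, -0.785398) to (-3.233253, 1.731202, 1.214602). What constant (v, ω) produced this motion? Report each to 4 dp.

v = -1.5000, ω = 2.0000

Δθ = 1.214602 − -0.785398 = 2.000000
ω = Δθ/dt = 2.000000/1.0 = 2.0000
R = Δx/(sin θ' − sin θ) = -0.7500
v = R·ω = -0.7500·2.0000 = -1.5000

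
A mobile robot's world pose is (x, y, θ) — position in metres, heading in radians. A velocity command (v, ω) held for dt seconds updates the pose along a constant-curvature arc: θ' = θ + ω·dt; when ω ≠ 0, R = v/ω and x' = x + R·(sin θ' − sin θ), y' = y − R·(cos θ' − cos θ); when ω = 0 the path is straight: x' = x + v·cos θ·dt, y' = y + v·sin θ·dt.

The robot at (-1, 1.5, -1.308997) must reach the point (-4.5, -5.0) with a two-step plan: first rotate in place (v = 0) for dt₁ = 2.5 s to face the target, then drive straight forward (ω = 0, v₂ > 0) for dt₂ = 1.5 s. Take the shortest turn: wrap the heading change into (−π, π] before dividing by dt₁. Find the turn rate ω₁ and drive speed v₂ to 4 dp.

ω₁ = -0.3023, v₂ = 4.9216

heading to target = atan2(-5−1.5, -4.5−-1) = -2.0647
Δθ = wrap(-2.0647 − -1.3090) = -0.7557; ω₁ = Δθ/dt₁ = -0.3023
distance = √((-4.5−-1)² + (-5−1.5)²) = 7.3824; v₂ = distance/dt₂ = 4.9216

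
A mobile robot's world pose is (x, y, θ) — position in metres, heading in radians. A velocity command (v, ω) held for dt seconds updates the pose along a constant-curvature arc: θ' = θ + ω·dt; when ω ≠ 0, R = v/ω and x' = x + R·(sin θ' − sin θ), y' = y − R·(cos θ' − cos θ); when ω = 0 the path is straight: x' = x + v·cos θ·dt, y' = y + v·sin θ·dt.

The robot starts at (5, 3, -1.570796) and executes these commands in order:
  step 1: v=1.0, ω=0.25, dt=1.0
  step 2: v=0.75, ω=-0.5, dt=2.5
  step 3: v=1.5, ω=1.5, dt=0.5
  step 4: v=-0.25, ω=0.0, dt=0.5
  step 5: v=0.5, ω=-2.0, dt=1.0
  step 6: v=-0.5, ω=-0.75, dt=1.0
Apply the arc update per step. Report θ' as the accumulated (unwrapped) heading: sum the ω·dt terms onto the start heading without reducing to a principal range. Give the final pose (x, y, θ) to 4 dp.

(3.9257, -0.6532, -4.5708)

step 1: θ'=-1.3208 (R=4.0000) → pose (5.1244, 2.0104, -1.3208)
step 2: θ'=-2.5708 (R=-1.5000) → pose (4.4814, 0.3771, -2.5708)
step 3: θ'=-1.8208 (R=1.0000) → pose (4.0528, -0.2170, -1.8208)
step 4: θ'=-1.8208 (straight) → pose (4.0838, -0.0959, -1.8208)
step 5: θ'=-3.8208 (R=-0.2500) → pose (3.6845, -0.2285, -3.8208)
step 6: θ'=-4.5708 (R=0.6667) → pose (3.9257, -0.6532, -4.5708)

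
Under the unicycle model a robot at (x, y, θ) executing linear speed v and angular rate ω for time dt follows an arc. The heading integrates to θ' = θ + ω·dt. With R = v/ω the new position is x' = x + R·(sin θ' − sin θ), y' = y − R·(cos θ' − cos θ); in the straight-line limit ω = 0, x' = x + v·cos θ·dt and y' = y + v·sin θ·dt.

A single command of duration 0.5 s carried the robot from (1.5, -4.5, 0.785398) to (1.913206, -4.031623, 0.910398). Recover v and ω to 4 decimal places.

v = 1.2500, ω = 0.2500

Δθ = 0.910398 − 0.785398 = 0.125000
ω = Δθ/dt = 0.125000/0.5 = 0.2500
R = −Δy/(cos θ' − cos θ) = 5.0000
v = R·ω = 5.0000·0.2500 = 1.2500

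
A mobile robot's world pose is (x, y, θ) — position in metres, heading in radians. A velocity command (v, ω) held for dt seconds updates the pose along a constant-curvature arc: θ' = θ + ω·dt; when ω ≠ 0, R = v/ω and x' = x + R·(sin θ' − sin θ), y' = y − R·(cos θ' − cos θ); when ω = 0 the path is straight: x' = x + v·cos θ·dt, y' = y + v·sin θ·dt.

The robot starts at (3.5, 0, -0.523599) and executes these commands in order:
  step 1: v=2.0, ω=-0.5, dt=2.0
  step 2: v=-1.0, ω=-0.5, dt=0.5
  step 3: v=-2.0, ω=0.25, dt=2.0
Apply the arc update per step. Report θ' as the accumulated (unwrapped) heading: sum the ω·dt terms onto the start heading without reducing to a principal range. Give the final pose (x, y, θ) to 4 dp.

(5.3475, 1.1759, -1.2736)

step 1: θ'=-1.5236 (R=-4.0000) → pose (5.4955, -3.2754, -1.5236)
step 2: θ'=-1.7736 (R=2.0000) → pose (5.5343, -2.7782, -1.7736)
step 3: θ'=-1.2736 (R=-8.0000) → pose (5.3475, 1.1759, -1.2736)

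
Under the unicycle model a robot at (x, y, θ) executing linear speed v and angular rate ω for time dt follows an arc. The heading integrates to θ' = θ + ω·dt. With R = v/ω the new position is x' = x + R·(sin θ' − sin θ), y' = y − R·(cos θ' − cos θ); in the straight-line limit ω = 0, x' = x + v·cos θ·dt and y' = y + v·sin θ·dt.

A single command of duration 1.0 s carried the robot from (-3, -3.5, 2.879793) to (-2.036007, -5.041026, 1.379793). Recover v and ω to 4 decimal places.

v = -2.0000, ω = -1.5000

Δθ = 1.379793 − 2.879793 = -1.500000
ω = Δθ/dt = -1.500000/1.0 = -1.5000
R = −Δy/(cos θ' − cos θ) = 1.3333
v = R·ω = 1.3333·-1.5000 = -2.0000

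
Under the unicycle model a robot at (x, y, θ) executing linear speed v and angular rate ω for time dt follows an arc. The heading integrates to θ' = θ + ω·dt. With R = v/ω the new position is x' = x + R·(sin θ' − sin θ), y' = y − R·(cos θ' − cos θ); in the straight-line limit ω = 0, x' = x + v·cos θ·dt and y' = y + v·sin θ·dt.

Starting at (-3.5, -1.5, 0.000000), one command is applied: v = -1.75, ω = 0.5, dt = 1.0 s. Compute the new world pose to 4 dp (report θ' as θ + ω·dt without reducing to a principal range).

(-5.1780, -1.9285, 0.5000)

θ' = 0.0000 + 0.5·1.0 = 0.5000
R = v/ω = -1.75/0.5 = -3.5000
x' = -3.5 + -3.5000·(sin 0.5000 − sin 0.0000) = -5.1780
y' = -1.5 − -3.5000·(cos 0.5000 − cos 0.0000) = -1.9285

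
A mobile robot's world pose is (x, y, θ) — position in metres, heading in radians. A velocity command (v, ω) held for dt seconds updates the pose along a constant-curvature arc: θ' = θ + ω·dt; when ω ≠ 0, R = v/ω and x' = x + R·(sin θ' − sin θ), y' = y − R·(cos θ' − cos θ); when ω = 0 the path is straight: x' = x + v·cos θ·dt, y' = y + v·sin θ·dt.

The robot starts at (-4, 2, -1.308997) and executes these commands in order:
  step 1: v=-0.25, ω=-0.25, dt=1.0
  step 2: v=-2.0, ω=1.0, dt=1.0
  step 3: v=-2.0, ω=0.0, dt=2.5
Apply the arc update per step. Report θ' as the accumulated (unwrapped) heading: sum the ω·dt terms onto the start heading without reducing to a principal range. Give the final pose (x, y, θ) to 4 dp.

(-9.2121, 6.5707, -0.5590)

step 1: θ'=-1.5590 (R=1.0000) → pose (-4.0340, 2.2470, -1.5590)
step 2: θ'=-0.5590 (R=-2.0000) → pose (-4.9732, 3.9190, -0.5590)
step 3: θ'=-0.5590 (straight) → pose (-9.2121, 6.5707, -0.5590)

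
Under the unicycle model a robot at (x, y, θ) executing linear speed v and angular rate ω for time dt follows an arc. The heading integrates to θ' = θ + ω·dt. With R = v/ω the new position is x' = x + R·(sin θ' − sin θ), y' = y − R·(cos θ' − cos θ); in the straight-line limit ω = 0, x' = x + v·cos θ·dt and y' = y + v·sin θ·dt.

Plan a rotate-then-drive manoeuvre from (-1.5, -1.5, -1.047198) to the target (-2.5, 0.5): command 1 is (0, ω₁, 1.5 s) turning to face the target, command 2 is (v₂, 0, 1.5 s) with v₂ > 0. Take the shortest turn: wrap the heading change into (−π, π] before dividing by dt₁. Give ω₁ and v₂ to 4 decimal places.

heading to target = atan2(0.5−-1.5, -2.5−-1.5) = 2.0344
Δθ = wrap(2.0344 − -1.0472) = 3.0816; ω₁ = Δθ/dt₁ = 2.0544
distance = √((-2.5−-1.5)² + (0.5−-1.5)²) = 2.2361; v₂ = distance/dt₂ = 1.4907

ω₁ = 2.0544, v₂ = 1.4907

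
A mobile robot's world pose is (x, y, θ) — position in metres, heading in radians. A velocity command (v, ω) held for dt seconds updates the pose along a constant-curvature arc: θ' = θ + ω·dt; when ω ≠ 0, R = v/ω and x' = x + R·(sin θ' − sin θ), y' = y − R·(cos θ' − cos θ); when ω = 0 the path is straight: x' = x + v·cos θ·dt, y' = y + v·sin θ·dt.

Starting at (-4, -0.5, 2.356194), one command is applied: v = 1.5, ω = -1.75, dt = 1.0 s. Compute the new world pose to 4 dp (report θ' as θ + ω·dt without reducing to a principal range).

(-3.8823, 0.8105, 0.6062)

θ' = 2.3562 + -1.75·1.0 = 0.6062
R = v/ω = 1.5/-1.75 = -0.8571
x' = -4 + -0.8571·(sin 0.6062 − sin 2.3562) = -3.8823
y' = -0.5 − -0.8571·(cos 0.6062 − cos 2.3562) = 0.8105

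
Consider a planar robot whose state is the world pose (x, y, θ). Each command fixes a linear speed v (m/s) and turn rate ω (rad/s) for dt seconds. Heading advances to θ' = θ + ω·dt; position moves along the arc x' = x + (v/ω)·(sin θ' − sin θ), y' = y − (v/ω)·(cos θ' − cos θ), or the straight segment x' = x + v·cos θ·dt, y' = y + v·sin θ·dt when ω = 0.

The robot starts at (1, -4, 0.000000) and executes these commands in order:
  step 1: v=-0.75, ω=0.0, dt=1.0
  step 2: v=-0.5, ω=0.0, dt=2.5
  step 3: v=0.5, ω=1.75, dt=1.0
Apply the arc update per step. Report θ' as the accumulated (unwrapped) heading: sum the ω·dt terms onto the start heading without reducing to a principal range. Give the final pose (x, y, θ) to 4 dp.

(-0.7189, -3.6634, 1.7500)

step 1: θ'=0.0000 (straight) → pose (0.2500, -4.0000, 0.0000)
step 2: θ'=0.0000 (straight) → pose (-1.0000, -4.0000, 0.0000)
step 3: θ'=1.7500 (R=0.2857) → pose (-0.7189, -3.6634, 1.7500)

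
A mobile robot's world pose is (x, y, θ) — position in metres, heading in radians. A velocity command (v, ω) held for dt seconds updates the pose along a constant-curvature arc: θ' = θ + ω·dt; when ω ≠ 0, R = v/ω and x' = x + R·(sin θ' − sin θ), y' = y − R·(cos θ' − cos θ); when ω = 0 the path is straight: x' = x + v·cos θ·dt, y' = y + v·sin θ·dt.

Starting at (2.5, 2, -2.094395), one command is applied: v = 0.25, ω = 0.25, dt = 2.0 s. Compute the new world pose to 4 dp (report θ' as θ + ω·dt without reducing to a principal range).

θ' = -2.0944 + 0.25·2.0 = -1.5944
R = v/ω = 0.25/0.25 = 1.0000
x' = 2.5 + 1.0000·(sin -1.5944 − sin -2.0944) = 2.3663
y' = 2 − 1.0000·(cos -1.5944 − cos -2.0944) = 1.5236

(2.3663, 1.5236, -1.5944)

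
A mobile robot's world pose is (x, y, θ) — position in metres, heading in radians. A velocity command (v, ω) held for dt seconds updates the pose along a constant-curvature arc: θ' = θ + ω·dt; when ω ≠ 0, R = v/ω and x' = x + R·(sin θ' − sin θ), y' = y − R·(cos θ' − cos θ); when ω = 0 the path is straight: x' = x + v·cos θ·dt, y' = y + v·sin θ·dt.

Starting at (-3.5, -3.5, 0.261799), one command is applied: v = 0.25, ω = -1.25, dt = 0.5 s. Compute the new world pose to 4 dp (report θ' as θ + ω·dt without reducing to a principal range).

θ' = 0.2618 + -1.25·0.5 = -0.3632
R = v/ω = 0.25/-1.25 = -0.2000
x' = -3.5 + -0.2000·(sin -0.3632 − sin 0.2618) = -3.3772
y' = -3.5 − -0.2000·(cos -0.3632 − cos 0.2618) = -3.5062

(-3.3772, -3.5062, -0.3632)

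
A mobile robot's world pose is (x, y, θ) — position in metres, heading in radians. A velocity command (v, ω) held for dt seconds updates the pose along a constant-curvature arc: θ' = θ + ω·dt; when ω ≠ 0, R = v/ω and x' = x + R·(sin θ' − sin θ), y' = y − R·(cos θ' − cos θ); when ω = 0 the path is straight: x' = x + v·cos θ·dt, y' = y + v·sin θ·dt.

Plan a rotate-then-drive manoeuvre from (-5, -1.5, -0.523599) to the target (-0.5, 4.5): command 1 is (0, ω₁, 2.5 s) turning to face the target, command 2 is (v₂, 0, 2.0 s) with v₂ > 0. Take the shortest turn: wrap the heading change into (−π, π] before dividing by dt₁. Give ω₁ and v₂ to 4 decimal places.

ω₁ = 0.5804, v₂ = 3.7500

heading to target = atan2(4.5−-1.5, -0.5−-5) = 0.9273
Δθ = wrap(0.9273 − -0.5236) = 1.4509; ω₁ = Δθ/dt₁ = 0.5804
distance = √((-0.5−-5)² + (4.5−-1.5)²) = 7.5000; v₂ = distance/dt₂ = 3.7500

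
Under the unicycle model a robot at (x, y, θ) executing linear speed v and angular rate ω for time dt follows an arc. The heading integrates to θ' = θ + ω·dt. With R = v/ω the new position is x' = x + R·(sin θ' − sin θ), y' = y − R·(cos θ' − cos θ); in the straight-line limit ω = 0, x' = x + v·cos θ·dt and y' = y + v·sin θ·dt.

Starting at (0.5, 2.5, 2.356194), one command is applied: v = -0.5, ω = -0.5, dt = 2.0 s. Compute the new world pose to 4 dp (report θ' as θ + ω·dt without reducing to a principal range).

(0.7700, 1.5799, 1.3562)

θ' = 2.3562 + -0.5·2.0 = 1.3562
R = v/ω = -0.5/-0.5 = 1.0000
x' = 0.5 + 1.0000·(sin 1.3562 − sin 2.3562) = 0.7700
y' = 2.5 − 1.0000·(cos 1.3562 − cos 2.3562) = 1.5799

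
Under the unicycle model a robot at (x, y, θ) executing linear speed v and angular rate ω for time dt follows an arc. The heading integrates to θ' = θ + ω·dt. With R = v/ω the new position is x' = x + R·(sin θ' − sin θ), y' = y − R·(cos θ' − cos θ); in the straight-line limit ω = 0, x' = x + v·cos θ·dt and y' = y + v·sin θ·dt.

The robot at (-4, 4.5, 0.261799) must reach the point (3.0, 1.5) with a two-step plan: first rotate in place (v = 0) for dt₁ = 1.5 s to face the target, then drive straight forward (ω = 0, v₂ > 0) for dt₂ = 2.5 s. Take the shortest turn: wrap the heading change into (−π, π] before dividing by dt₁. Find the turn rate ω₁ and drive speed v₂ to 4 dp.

heading to target = atan2(1.5−4.5, 3−-4) = -0.4049
Δθ = wrap(-0.4049 − 0.2618) = -0.6667; ω₁ = Δθ/dt₁ = -0.4445
distance = √((3−-4)² + (1.5−4.5)²) = 7.6158; v₂ = distance/dt₂ = 3.0463

ω₁ = -0.4445, v₂ = 3.0463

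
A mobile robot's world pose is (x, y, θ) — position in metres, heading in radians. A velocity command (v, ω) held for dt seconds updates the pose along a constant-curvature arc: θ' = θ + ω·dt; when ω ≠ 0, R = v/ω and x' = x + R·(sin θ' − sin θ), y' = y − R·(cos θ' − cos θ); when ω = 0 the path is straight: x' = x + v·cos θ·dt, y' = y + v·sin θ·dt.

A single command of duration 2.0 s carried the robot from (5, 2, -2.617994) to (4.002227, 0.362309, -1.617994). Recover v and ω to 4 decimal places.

v = 1.0000, ω = 0.5000

Δθ = -1.617994 − -2.617994 = 1.000000
ω = Δθ/dt = 1.000000/2.0 = 0.5000
R = −Δy/(cos θ' − cos θ) = 2.0000
v = R·ω = 2.0000·0.5000 = 1.0000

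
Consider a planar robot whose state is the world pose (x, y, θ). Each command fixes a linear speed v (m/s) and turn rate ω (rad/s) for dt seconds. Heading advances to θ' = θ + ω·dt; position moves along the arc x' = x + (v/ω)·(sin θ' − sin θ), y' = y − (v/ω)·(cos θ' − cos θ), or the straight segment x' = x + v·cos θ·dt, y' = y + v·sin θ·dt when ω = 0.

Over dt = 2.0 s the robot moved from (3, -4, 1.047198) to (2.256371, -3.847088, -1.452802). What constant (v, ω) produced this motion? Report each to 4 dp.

Δθ = -1.452802 − 1.047198 = -2.500000
ω = Δθ/dt = -2.500000/2.0 = -1.2500
R = Δx/(sin θ' − sin θ) = 0.4000
v = R·ω = 0.4000·-1.2500 = -0.5000

v = -0.5000, ω = -1.2500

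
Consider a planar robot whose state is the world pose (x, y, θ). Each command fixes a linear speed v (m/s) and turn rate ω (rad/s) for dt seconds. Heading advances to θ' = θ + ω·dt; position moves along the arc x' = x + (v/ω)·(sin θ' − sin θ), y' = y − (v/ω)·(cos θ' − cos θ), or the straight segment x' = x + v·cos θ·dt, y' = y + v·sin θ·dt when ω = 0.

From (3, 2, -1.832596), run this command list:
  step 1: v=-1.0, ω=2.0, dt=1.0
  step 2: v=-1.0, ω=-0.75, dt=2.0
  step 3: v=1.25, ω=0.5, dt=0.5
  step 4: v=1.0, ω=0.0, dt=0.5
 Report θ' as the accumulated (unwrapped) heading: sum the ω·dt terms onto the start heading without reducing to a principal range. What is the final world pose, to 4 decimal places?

step 1: θ'=0.1674 (R=-0.5000) → pose (2.4337, 2.6224, 0.1674)
step 2: θ'=-1.3326 (R=1.3333) → pose (0.9159, 3.6225, -1.3326)
step 3: θ'=-1.0826 (R=2.5000) → pose (1.1373, 3.0398, -1.0826)
step 4: θ'=-1.0826 (straight) → pose (1.3719, 2.5982, -1.0826)

(1.3719, 2.5982, -1.0826)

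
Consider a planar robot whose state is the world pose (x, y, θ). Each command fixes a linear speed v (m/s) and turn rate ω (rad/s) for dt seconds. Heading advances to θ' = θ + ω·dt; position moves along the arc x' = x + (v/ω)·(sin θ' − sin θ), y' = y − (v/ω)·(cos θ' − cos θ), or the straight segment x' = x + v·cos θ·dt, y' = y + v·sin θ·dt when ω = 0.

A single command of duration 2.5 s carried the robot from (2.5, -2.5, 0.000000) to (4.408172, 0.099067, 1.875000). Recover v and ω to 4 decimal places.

v = 1.5000, ω = 0.7500

Δθ = 1.875000 − 0.000000 = 1.875000
ω = Δθ/dt = 1.875000/2.5 = 0.7500
R = −Δy/(cos θ' − cos θ) = 2.0000
v = R·ω = 2.0000·0.7500 = 1.5000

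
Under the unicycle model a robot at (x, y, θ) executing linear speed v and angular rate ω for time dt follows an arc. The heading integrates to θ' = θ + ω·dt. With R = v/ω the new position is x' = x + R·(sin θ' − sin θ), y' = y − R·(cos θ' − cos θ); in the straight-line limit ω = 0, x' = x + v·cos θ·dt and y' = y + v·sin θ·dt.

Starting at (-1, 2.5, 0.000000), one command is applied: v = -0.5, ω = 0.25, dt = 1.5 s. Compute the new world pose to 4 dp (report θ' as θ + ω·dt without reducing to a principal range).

(-1.7325, 2.3610, 0.3750)

θ' = 0.0000 + 0.25·1.5 = 0.3750
R = v/ω = -0.5/0.25 = -2.0000
x' = -1 + -2.0000·(sin 0.3750 − sin 0.0000) = -1.7325
y' = 2.5 − -2.0000·(cos 0.3750 − cos 0.0000) = 2.3610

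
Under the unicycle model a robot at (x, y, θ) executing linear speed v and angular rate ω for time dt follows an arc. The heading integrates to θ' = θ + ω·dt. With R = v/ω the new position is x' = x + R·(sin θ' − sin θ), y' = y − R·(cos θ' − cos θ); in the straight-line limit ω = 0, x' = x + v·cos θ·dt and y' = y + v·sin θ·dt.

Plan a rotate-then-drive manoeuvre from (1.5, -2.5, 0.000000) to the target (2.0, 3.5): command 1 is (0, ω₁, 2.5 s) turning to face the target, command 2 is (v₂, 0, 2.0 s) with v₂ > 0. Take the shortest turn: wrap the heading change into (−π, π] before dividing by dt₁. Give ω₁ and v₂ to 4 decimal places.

heading to target = atan2(3.5−-2.5, 2−1.5) = 1.4877
Δθ = wrap(1.4877 − 0.0000) = 1.4877; ω₁ = Δθ/dt₁ = 0.5951
distance = √((2−1.5)² + (3.5−-2.5)²) = 6.0208; v₂ = distance/dt₂ = 3.0104

ω₁ = 0.5951, v₂ = 3.0104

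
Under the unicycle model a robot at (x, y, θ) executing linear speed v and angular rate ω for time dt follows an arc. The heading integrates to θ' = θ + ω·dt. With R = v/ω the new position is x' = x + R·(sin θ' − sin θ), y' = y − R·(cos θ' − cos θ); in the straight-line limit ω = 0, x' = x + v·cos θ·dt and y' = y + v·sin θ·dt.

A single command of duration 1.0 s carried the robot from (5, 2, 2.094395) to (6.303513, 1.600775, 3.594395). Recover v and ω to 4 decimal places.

v = -1.5000, ω = 1.5000

Δθ = 3.594395 − 2.094395 = 1.500000
ω = Δθ/dt = 1.500000/1.0 = 1.5000
R = Δx/(sin θ' − sin θ) = -1.0000
v = R·ω = -1.0000·1.5000 = -1.5000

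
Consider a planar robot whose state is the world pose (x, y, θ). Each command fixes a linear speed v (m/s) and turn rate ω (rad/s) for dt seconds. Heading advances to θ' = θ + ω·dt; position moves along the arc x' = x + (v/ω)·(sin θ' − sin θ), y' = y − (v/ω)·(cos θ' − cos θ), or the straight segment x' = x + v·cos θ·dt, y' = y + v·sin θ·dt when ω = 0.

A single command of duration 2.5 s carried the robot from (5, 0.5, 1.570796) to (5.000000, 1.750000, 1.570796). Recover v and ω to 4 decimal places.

v = 0.5000, ω = 0.0000

Δθ = 1.570796 − 1.570796 = 0.000000
ω = Δθ/dt = 0.000000/2.5 = 0.0000
ω = 0 → v = (Δx·cos θ + Δy·sin θ)/dt = 0.5000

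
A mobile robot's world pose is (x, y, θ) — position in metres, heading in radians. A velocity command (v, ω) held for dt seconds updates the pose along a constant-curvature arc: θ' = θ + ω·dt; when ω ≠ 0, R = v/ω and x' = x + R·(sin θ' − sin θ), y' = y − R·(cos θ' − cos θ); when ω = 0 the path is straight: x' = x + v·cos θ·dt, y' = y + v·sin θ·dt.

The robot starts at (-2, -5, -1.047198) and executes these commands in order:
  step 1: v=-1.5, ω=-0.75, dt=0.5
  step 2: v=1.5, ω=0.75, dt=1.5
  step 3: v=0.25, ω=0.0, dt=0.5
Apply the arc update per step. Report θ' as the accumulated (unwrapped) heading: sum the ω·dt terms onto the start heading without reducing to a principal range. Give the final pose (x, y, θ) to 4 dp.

step 1: θ'=-1.4222 (R=2.0000) → pose (-2.2459, -4.2961, -1.4222)
step 2: θ'=-0.2972 (R=2.0000) → pose (-0.8536, -5.9123, -0.2972)
step 3: θ'=-0.2972 (straight) → pose (-0.7341, -5.9489, -0.2972)

(-0.7341, -5.9489, -0.2972)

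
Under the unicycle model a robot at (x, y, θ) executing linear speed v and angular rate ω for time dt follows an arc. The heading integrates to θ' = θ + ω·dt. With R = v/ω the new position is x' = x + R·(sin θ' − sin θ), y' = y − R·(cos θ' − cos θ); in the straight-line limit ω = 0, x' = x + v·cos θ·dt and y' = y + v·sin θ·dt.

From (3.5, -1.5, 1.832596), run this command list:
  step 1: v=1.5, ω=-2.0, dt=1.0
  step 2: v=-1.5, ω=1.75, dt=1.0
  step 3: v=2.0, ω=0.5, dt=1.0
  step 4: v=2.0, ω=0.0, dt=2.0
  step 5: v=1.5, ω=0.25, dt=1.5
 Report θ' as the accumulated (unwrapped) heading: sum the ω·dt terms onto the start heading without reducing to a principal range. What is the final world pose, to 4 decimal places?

(-0.5616, 5.6894, 2.4576)

step 1: θ'=-0.1674 (R=-0.7500) → pose (4.3494, -0.5664, -0.1674)
step 2: θ'=1.5826 (R=-0.8571) → pose (3.3495, -1.4216, 1.5826)
step 3: θ'=2.0826 (R=4.0000) → pose (2.8372, 0.4901, 2.0826)
step 4: θ'=2.0826 (straight) → pose (0.8783, 3.9776, 2.0826)
step 5: θ'=2.4576 (R=6.0000) → pose (-0.5616, 5.6894, 2.4576)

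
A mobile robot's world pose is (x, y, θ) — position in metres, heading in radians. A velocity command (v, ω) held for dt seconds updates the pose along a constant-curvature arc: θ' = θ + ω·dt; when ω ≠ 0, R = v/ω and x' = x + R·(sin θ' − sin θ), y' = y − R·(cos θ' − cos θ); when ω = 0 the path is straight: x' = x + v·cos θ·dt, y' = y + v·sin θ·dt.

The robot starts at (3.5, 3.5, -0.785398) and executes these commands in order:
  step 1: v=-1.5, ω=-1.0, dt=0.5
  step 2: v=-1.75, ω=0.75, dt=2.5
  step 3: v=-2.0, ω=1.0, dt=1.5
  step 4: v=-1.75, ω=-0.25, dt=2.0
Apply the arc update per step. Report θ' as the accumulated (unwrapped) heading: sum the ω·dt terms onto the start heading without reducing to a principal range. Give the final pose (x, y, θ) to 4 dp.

step 1: θ'=-1.2854 (R=1.5000) → pose (3.1213, 4.1384, -1.2854)
step 2: θ'=0.5896 (R=-2.3333) → pose (-0.4150, 5.4208, 0.5896)
step 3: θ'=2.0896 (R=-2.0000) → pose (-1.0398, 2.7668, 2.0896)
step 4: θ'=1.5896 (R=7.0000) → pose (-0.1199, -0.5725, 1.5896)

(-0.1199, -0.5725, 1.5896)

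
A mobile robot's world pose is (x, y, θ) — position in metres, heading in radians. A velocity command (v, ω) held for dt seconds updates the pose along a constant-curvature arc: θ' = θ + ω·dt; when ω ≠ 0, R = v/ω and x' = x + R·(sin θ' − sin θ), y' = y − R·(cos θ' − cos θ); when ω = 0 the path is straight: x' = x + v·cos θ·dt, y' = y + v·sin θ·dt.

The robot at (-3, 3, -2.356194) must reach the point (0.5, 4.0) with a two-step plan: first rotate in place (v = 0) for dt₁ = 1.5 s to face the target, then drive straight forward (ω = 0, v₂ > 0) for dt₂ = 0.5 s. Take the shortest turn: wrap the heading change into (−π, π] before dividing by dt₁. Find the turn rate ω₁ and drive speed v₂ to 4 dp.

heading to target = atan2(4−3, 0.5−-3) = 0.2783
Δθ = wrap(0.2783 − -2.3562) = 2.6345; ω₁ = Δθ/dt₁ = 1.7563
distance = √((0.5−-3)² + (4−3)²) = 3.6401; v₂ = distance/dt₂ = 7.2801

ω₁ = 1.7563, v₂ = 7.2801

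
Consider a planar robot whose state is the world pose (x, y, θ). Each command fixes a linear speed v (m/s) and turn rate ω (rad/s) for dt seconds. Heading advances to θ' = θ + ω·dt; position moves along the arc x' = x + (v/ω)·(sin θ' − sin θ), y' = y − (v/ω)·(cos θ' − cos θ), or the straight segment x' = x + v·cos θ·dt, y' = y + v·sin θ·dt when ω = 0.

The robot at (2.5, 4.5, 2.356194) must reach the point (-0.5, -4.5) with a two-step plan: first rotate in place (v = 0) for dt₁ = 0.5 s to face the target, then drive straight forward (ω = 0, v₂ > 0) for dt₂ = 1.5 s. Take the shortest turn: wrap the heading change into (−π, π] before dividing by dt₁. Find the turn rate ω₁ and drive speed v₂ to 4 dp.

ω₁ = 4.0689, v₂ = 6.3246

heading to target = atan2(-4.5−4.5, -0.5−2.5) = -1.8925
Δθ = wrap(-1.8925 − 2.3562) = 2.0344; ω₁ = Δθ/dt₁ = 4.0689
distance = √((-0.5−2.5)² + (-4.5−4.5)²) = 9.4868; v₂ = distance/dt₂ = 6.3246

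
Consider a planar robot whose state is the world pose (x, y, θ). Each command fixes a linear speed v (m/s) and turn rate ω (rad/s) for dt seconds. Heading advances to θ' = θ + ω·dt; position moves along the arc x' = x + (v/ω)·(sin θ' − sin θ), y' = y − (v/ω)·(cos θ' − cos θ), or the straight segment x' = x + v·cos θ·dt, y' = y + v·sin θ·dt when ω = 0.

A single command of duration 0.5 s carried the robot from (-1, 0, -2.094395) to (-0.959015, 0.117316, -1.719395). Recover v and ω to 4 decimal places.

v = -0.2500, ω = 0.7500

Δθ = -1.719395 − -2.094395 = 0.375000
ω = Δθ/dt = 0.375000/0.5 = 0.7500
R = −Δy/(cos θ' − cos θ) = -0.3333
v = R·ω = -0.3333·0.7500 = -0.2500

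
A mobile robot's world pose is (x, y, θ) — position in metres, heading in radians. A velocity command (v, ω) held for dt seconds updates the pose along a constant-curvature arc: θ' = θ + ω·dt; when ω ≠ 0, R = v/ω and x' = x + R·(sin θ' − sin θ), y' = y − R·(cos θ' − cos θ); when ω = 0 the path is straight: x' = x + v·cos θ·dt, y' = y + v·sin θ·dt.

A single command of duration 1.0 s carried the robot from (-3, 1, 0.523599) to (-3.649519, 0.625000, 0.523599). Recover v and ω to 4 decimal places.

Δθ = 0.523599 − 0.523599 = 0.000000
ω = Δθ/dt = 0.000000/1.0 = 0.0000
ω = 0 → v = (Δx·cos θ + Δy·sin θ)/dt = -0.7500

v = -0.7500, ω = 0.0000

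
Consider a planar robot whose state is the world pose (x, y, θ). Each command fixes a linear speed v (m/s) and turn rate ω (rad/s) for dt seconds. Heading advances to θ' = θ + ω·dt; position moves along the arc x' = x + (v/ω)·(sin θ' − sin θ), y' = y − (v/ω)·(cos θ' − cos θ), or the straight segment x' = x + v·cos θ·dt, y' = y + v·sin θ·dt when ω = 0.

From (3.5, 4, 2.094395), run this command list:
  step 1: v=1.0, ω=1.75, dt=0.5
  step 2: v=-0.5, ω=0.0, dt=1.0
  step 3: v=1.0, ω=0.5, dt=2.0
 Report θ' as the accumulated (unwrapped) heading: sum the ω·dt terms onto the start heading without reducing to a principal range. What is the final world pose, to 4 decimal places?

(1.7801, 3.5742, 3.9694)

step 1: θ'=2.9694 (R=0.5714) → pose (3.1030, 4.2773, 2.9694)
step 2: θ'=2.9694 (straight) → pose (3.5956, 4.1916, 2.9694)
step 3: θ'=3.9694 (R=2.0000) → pose (1.7801, 3.5742, 3.9694)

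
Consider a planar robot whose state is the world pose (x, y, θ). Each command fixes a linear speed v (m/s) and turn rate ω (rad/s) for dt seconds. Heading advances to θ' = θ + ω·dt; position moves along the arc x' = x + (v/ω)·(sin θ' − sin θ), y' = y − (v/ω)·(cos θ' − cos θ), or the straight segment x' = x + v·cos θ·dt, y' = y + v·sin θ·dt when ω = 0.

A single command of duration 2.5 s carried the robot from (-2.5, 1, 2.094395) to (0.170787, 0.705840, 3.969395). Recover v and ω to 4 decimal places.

v = -1.2500, ω = 0.7500

Δθ = 3.969395 − 2.094395 = 1.875000
ω = Δθ/dt = 1.875000/2.5 = 0.7500
R = Δx/(sin θ' − sin θ) = -1.6667
v = R·ω = -1.6667·0.7500 = -1.2500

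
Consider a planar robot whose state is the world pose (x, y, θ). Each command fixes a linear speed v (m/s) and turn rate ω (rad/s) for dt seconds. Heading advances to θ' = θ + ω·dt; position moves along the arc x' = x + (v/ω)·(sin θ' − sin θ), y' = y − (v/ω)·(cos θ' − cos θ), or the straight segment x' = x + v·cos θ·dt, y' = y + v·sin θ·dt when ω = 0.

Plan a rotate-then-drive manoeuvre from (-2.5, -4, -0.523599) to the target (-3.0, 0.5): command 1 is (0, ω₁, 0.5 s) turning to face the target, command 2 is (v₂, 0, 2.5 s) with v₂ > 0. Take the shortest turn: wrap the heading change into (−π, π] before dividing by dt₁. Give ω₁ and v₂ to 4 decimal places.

ω₁ = 4.4101, v₂ = 1.8111

heading to target = atan2(0.5−-4, -3−-2.5) = 1.6815
Δθ = wrap(1.6815 − -0.5236) = 2.2051; ω₁ = Δθ/dt₁ = 4.4101
distance = √((-3−-2.5)² + (0.5−-4)²) = 4.5277; v₂ = distance/dt₂ = 1.8111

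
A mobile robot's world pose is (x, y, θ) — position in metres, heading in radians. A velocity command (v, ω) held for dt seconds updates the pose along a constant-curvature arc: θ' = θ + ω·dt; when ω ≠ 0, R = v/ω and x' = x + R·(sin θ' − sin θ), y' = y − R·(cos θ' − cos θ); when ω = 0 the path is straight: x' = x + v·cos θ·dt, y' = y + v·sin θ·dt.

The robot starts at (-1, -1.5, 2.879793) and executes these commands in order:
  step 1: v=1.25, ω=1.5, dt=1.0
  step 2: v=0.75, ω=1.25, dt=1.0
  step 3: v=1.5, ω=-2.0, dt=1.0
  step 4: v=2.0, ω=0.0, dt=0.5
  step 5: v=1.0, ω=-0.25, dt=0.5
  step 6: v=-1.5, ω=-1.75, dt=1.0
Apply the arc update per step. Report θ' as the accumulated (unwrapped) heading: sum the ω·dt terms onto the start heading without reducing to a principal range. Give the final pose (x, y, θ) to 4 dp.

(-2.0962, -5.2829, 1.7548)

step 1: θ'=4.3798 (R=0.8333) → pose (-2.0033, -2.0329, 4.3798)
step 2: θ'=5.6298 (R=0.6000) → pose (-1.8010, -2.7052, 5.6298)
step 3: θ'=3.6298 (R=-0.7500) → pose (-1.9051, -3.9631, 3.6298)
step 4: θ'=3.6298 (straight) → pose (-2.7883, -4.4321, 3.6298)
step 5: θ'=3.5048 (R=-4.0000) → pose (-3.2434, -4.6385, 3.5048)
step 6: θ'=1.7548 (R=0.8571) → pose (-2.0962, -5.2829, 1.7548)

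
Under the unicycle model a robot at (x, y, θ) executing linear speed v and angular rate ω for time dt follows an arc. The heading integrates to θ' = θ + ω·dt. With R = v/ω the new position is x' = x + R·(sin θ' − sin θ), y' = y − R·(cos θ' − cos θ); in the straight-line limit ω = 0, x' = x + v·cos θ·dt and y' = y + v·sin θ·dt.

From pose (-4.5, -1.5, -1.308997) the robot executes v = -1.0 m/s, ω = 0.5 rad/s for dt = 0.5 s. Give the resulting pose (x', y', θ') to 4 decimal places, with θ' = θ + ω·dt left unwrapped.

(-4.6881, -1.0381, -1.0590)

θ' = -1.3090 + 0.5·0.5 = -1.0590
R = v/ω = -1.0/0.5 = -2.0000
x' = -4.5 + -2.0000·(sin -1.0590 − sin -1.3090) = -4.6881
y' = -1.5 − -2.0000·(cos -1.0590 − cos -1.3090) = -1.0381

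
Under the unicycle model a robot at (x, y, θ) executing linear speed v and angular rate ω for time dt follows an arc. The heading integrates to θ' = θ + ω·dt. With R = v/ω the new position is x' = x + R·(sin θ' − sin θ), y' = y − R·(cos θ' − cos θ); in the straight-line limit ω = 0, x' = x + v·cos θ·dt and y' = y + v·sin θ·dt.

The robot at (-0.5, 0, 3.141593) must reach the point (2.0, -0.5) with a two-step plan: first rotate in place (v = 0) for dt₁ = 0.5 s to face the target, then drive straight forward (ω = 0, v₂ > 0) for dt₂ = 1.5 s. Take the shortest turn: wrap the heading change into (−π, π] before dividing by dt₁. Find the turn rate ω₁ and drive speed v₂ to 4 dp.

ω₁ = 5.8884, v₂ = 1.6997

heading to target = atan2(-0.5−0, 2−-0.5) = -0.1974
Δθ = wrap(-0.1974 − 3.1416) = 2.9442; ω₁ = Δθ/dt₁ = 5.8884
distance = √((2−-0.5)² + (-0.5−0)²) = 2.5495; v₂ = distance/dt₂ = 1.6997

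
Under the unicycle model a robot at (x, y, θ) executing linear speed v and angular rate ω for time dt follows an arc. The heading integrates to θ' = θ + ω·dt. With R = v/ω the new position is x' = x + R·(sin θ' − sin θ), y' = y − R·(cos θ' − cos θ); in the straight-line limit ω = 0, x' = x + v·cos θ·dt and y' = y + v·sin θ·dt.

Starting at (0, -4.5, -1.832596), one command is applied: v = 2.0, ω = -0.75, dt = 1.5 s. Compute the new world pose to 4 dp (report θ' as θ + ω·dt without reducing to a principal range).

θ' = -1.8326 + -0.75·1.5 = -2.9576
R = v/ω = 2.0/-0.75 = -2.6667
x' = 0 + -2.6667·(sin -2.9576 − sin -1.8326) = -2.0879
y' = -4.5 − -2.6667·(cos -2.9576 − cos -1.8326) = -6.4315

(-2.0879, -6.4315, -2.9576)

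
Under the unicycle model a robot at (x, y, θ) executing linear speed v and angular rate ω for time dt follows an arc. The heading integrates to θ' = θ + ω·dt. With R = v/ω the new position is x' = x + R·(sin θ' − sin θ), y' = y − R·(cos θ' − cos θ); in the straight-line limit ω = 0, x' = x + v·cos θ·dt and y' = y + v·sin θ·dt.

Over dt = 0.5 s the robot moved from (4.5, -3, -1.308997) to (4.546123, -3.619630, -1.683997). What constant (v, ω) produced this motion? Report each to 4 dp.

Δθ = -1.683997 − -1.308997 = -0.375000
ω = Δθ/dt = -0.375000/0.5 = -0.7500
R = −Δy/(cos θ' − cos θ) = -1.6667
v = R·ω = -1.6667·-0.7500 = 1.2500

v = 1.2500, ω = -0.7500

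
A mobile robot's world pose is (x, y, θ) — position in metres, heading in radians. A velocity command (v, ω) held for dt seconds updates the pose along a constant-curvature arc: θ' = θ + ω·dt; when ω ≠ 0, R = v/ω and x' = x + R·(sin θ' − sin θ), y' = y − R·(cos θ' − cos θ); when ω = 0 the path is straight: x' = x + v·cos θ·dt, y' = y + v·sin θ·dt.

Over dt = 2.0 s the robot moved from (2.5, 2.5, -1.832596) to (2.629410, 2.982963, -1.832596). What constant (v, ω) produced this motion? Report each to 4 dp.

Δθ = -1.832596 − -1.832596 = 0.000000
ω = Δθ/dt = 0.000000/2.0 = 0.0000
ω = 0 → v = (Δx·cos θ + Δy·sin θ)/dt = -0.2500

v = -0.2500, ω = 0.0000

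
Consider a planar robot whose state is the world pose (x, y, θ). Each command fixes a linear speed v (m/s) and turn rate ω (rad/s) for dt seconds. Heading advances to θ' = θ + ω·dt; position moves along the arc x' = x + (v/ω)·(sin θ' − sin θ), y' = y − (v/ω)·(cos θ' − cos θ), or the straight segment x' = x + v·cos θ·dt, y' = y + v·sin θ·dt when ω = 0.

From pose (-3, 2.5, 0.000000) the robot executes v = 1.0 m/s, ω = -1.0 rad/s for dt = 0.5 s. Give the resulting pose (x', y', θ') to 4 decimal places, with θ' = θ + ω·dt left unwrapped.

(-2.5206, 2.3776, -0.5000)

θ' = 0.0000 + -1.0·0.5 = -0.5000
R = v/ω = 1.0/-1.0 = -1.0000
x' = -3 + -1.0000·(sin -0.5000 − sin 0.0000) = -2.5206
y' = 2.5 − -1.0000·(cos -0.5000 − cos 0.0000) = 2.3776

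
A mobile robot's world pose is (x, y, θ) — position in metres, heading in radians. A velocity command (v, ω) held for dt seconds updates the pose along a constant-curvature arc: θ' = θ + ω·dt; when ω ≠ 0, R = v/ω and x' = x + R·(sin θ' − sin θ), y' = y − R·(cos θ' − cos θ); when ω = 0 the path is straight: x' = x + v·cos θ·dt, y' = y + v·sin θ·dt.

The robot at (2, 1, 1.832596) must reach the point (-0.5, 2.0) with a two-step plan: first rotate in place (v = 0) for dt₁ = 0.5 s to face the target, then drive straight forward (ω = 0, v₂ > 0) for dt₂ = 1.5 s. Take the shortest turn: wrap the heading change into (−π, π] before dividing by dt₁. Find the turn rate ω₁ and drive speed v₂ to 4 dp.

heading to target = atan2(2−1, -0.5−2) = 2.7611
Δθ = wrap(2.7611 − 1.8326) = 0.9285; ω₁ = Δθ/dt₁ = 1.8570
distance = √((-0.5−2)² + (2−1)²) = 2.6926; v₂ = distance/dt₂ = 1.7951

ω₁ = 1.8570, v₂ = 1.7951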